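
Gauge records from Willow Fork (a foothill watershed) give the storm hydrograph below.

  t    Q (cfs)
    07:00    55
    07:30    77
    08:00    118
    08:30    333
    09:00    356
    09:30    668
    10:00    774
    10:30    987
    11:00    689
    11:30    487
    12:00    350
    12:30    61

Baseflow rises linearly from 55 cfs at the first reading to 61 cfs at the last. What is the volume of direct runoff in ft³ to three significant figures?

V ≈ 7.67 × 10^6 ft³

Direct-runoff ordinates (Q − Q_b): 0.00, 21.45, 61.91, 276.36, 298.82, 610.27, 715.73, 928.18, 629.64, 427.09, 289.55, 0.00 cfs.
ΣQ_DR = 4259 cfs.
With Δt = 0.5 h = 1800 s, V = ΣQ_DR · Δt = 4259 × 1800 = 7.67 × 10^6 ft³.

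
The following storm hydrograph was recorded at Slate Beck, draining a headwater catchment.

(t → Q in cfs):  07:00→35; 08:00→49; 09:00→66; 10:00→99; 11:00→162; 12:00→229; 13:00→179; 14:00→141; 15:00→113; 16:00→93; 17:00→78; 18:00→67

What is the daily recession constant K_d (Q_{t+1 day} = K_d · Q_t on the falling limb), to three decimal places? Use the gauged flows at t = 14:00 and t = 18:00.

K_d ≈ 0.012

Between t = 14:00 and t = 18:00 the flow falls from 141 to 67 cfs over 4×1 h = 4 h.
Per-interval ratio K = (67/141)^(1/4) = 0.8303; K_d = K^(24/1) = 0.012.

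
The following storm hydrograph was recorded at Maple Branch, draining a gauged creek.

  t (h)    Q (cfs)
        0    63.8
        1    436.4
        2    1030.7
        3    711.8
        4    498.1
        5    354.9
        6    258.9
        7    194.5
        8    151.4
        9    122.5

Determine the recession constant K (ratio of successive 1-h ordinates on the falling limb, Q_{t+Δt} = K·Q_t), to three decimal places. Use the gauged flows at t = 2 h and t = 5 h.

K ≈ 0.701

Using the recession-limb readings at t = 2 h and t = 5 h: Q falls from 1030.7 to 354.9 cfs over 3 intervals.
K = (Q₂/Q₁)^(1/3) = (354.9/1030.7)^(1/3) = 0.701.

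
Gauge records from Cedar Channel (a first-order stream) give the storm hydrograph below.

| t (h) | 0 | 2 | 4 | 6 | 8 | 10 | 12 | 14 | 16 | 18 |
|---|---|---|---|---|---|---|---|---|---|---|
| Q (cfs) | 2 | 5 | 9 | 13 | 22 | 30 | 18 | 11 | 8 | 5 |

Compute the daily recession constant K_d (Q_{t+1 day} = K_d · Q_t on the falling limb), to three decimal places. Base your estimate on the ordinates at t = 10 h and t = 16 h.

K_d ≈ 0.005

Between t = 10 h and t = 16 h the flow falls from 30 to 8 cfs over 3×2 h = 6 h.
Per-interval ratio K = (8/30)^(1/3) = 0.6437; K_d = K^(24/2) = 0.005.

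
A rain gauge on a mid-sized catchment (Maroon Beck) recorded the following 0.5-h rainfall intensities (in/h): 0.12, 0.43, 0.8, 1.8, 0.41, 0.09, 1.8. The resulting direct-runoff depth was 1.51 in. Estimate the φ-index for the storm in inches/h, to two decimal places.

φ ≈ 0.46 in/h

Only the 3 blocks with intensity above φ contribute runoff: 0.8, 1.8, 1.8 in/h.
Σ(I−φ)·Δt = d  ⇒  (0.8+1.8+1.8 − 3φ)·0.5 = 1.51
φ = (4.400 − 1.51/0.5) / 3 = 0.46 in/h.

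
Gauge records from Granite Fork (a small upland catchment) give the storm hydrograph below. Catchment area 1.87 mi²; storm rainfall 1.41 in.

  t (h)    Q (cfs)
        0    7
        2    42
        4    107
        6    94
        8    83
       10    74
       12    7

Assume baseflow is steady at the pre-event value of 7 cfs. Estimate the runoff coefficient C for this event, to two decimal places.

C ≈ 0.43

ΣQ_DR = 365.0 cfs; V = ΣQ_DR·Δt = 2.628 × 10^6 ft³.
Runoff depth d = V / A = 0.6049 in.
C = d / P = 0.6049 / 1.41 = 0.43.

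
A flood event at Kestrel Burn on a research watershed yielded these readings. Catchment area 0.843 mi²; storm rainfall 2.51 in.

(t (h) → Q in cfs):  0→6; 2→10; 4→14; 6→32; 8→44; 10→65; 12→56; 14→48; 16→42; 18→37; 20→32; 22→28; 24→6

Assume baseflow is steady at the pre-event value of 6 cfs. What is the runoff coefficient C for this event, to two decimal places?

C ≈ 0.50

ΣQ_DR = 342.0 cfs; V = ΣQ_DR·Δt = 2.462 × 10^6 ft³.
Runoff depth d = V / A = 1.257 in.
C = d / P = 1.257 / 2.51 = 0.50.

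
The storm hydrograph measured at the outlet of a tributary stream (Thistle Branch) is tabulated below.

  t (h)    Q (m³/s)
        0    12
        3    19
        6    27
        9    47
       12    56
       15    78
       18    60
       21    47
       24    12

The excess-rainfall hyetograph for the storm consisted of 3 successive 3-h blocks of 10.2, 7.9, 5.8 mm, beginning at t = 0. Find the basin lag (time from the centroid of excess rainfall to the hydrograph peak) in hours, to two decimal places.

t_L ≈ 11.05 h

Centroid of excess rainfall: t_c = Σ P_i·t̄_i / ΣP_i = 3.9477 h (block centres at 1.5, 4.5, 7.5 h).
Hydrograph peak occurs at t = 15 h, so basin lag t_L = 15 − 3.9477 = 11.05 h.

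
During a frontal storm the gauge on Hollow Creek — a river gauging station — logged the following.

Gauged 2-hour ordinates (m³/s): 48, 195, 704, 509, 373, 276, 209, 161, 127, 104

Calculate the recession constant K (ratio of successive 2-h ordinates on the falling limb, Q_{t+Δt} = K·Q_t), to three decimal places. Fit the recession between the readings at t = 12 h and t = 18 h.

K ≈ 0.792

Using the recession-limb readings at t = 12 h and t = 18 h: Q falls from 209 to 104 m³/s over 3 intervals.
K = (Q₂/Q₁)^(1/3) = (104/209)^(1/3) = 0.792.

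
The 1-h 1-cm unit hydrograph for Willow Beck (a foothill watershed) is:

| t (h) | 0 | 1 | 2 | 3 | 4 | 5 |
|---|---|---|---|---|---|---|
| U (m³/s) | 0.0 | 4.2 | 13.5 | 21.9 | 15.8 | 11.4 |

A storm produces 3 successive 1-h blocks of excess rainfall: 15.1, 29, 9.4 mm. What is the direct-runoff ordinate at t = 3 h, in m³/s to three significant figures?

By discrete convolution, Q_j = Σ (P_i / 10 mm) · U_{j−i}.
At t = 3 h (j=3): Q = (15.1/10)·21.9 + (29/10)·13.5 + (9.4/10)·4.2 = 76.2 m³/s.

Q ≈ 76.2 m³/s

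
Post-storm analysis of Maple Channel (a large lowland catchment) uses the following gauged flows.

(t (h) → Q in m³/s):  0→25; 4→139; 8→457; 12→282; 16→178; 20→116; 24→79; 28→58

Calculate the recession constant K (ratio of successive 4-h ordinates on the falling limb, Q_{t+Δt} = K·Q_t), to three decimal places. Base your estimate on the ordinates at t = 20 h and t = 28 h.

K ≈ 0.707

Using the recession-limb readings at t = 20 h and t = 28 h: Q falls from 116 to 58 m³/s over 2 intervals.
K = (Q₂/Q₁)^(1/2) = (58/116)^(1/2) = 0.707.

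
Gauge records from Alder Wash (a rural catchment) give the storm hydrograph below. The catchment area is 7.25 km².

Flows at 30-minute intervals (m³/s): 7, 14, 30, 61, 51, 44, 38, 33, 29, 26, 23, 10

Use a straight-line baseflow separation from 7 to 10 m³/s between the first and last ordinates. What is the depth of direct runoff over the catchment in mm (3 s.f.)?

d ≈ 65.5 mm

Direct runoff: 0.00, 6.73, 22.45, 53.18, 42.91, 35.64, 29.36, 24.09, 19.82, 16.55, 13.27, 0.00 m³/s; ΣQ_DR = 264.0 m³/s.
V = ΣQ_DR · Δt = 264.0 × 1800 s = 4.752 × 10^5 m³.
Over A = 7.25 km², depth = V / A = 65.5 mm.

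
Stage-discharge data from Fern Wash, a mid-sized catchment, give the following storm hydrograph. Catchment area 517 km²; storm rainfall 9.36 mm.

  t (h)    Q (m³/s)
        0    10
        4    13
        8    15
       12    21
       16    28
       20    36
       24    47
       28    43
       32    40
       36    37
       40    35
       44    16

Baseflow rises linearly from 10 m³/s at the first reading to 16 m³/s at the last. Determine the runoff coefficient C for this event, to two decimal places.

C ≈ 0.55

ΣQ_DR = 185.0 m³/s; V = ΣQ_DR·Δt = 2.664 × 10^6 m³.
Runoff depth d = V / A = 5.153 mm.
C = d / P = 5.153 / 9.36 = 0.55.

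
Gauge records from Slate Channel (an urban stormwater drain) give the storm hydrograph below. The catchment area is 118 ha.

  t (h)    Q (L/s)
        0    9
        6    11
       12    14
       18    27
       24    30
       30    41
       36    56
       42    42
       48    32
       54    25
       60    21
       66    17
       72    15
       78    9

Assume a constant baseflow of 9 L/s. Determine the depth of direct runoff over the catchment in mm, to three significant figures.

d ≈ 4.08 mm

Direct runoff: 0.0, 2.0, 5.0, 18.0, 21.0, 32.0, 47.0, 33.0, 23.0, 16.0, 12.0, 8.0, 6.0, 0.0 L/s; ΣQ_DR = 223.0 L/s.
V = ΣQ_DR · Δt = 223.0 × 21600 s = 4.817 × 10^6 L.
Over A = 118 ha, depth = V / A = 4.08 mm.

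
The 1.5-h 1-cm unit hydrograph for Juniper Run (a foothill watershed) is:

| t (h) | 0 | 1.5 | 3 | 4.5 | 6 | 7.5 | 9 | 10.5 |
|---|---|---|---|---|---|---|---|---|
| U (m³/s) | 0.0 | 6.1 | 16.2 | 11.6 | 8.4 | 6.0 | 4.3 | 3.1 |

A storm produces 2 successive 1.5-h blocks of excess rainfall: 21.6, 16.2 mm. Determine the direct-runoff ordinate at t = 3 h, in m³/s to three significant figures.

Q ≈ 44.9 m³/s

By discrete convolution, Q_j = Σ (P_i / 10 mm) · U_{j−i}.
At t = 3 h (j=2): Q = (21.6/10)·16.2 + (16.2/10)·6.1 = 44.9 m³/s.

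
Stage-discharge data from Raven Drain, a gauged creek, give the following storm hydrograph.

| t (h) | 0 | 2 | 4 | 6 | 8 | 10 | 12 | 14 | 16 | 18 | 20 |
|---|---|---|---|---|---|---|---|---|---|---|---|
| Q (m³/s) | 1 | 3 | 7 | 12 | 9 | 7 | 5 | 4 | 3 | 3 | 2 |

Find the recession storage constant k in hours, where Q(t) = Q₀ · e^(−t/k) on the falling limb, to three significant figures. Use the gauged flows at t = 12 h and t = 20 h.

On the falling limb, Q drops from 5 to 2 m³/s between t = 12 h and t = 20 h (Δt = 8 h).
k = −Δt / ln(Q₂/Q₁) = −8 / ln(2/5) = 8.73 h.

k ≈ 8.73 h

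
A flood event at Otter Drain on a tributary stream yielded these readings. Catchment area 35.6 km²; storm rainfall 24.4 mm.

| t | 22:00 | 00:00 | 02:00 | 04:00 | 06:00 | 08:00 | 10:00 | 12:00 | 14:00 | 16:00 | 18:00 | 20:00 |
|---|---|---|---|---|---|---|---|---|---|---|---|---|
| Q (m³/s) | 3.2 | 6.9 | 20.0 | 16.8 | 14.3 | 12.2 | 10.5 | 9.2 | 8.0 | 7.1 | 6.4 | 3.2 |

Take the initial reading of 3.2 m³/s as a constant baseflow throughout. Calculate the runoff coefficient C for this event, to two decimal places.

C ≈ 0.66

ΣQ_DR = 79.40 m³/s; V = ΣQ_DR·Δt = 5.717 × 10^5 m³.
Runoff depth d = V / A = 16.06 mm.
C = d / P = 16.06 / 24.4 = 0.66.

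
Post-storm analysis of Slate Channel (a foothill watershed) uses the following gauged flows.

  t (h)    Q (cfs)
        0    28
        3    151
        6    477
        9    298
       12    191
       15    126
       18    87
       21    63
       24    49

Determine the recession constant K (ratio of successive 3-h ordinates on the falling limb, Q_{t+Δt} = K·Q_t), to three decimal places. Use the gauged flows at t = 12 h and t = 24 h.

K ≈ 0.712

Using the recession-limb readings at t = 12 h and t = 24 h: Q falls from 191 to 49 cfs over 4 intervals.
K = (Q₂/Q₁)^(1/4) = (49/191)^(1/4) = 0.712.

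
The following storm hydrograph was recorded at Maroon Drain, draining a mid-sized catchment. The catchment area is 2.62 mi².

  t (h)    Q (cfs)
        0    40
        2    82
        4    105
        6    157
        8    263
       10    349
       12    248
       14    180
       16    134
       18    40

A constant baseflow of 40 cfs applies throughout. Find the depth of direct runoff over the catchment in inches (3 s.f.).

d ≈ 1.42 in

Direct runoff: 0.0, 42.0, 65.0, 117.0, 223.0, 309.0, 208.0, 140.0, 94.0, 0.0 cfs; ΣQ_DR = 1198 cfs.
V = ΣQ_DR · Δt = 1198 × 7200 s = 8.626 × 10^6 ft³.
Over A = 2.62 mi², depth = V / A = 1.42 in.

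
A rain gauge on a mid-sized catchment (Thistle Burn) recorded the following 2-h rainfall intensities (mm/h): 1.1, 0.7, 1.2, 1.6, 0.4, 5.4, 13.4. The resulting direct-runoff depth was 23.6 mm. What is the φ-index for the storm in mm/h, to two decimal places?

Only the 2 blocks with intensity above φ contribute runoff: 5.4, 13.4 mm/h.
Σ(I−φ)·Δt = d  ⇒  (5.4+13.4 − 2φ)·2 = 23.6
φ = (18.80 − 23.6/2) / 2 = 3.50 mm/h.

φ ≈ 3.50 mm/h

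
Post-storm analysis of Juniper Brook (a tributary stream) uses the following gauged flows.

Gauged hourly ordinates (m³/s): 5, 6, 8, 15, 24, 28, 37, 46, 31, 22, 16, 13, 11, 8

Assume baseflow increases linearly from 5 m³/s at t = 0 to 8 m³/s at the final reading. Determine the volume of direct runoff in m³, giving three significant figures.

V ≈ 6.44 × 10^5 m³

Direct-runoff ordinates (Q − Q_b): 0.00, 0.77, 2.54, 9.31, 18.08, 21.85, 30.62, 39.38, 24.15, 14.92, 8.69, 5.46, 3.23, 0.00 m³/s.
ΣQ_DR = 179.0 m³/s.
With Δt = 1 h = 3600 s, V = ΣQ_DR · Δt = 179.0 × 3600 = 6.44 × 10^5 m³.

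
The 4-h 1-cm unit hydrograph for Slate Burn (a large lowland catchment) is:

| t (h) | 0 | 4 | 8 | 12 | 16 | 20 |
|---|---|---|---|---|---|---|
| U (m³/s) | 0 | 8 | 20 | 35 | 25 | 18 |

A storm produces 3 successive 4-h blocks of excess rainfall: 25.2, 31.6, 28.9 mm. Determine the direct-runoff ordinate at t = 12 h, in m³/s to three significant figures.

By discrete convolution, Q_j = Σ (P_i / 10 mm) · U_{j−i}.
At t = 12 h (j=3): Q = (25.2/10)·35 + (31.6/10)·20 + (28.9/10)·8 = 175 m³/s.

Q ≈ 175 m³/s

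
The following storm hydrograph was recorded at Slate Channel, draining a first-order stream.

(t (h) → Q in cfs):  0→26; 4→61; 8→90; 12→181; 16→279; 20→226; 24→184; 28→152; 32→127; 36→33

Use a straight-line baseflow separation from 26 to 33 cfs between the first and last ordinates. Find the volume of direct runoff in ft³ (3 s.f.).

V ≈ 1.53 × 10^7 ft³

Direct-runoff ordinates (Q − Q_b): 0.00, 34.22, 62.44, 152.67, 249.89, 196.11, 153.33, 120.56, 94.78, 0.00 cfs.
ΣQ_DR = 1064 cfs.
With Δt = 4 h = 14400 s, V = ΣQ_DR · Δt = 1064 × 14400 = 1.53 × 10^7 ft³.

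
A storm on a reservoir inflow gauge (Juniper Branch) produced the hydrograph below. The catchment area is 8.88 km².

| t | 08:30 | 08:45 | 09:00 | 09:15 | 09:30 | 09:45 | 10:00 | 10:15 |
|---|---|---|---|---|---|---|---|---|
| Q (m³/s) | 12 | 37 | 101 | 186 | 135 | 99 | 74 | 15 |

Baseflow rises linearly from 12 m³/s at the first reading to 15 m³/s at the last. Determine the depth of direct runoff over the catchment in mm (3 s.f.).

Direct runoff: 0.00, 24.57, 88.14, 172.71, 121.29, 84.86, 59.43, 0.00 m³/s; ΣQ_DR = 551.0 m³/s.
V = ΣQ_DR · Δt = 551.0 × 900 s = 4.959 × 10^5 m³.
Over A = 8.88 km², depth = V / A = 55.8 mm.

d ≈ 55.8 mm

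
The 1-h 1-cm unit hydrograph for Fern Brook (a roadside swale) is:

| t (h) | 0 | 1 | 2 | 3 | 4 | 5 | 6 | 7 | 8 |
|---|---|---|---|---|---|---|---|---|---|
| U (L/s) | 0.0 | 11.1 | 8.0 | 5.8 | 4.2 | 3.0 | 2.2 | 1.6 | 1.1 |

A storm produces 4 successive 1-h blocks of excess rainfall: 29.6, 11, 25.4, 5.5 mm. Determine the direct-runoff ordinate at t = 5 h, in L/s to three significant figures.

Q ≈ 32.6 L/s

By discrete convolution, Q_j = Σ (P_i / 10 mm) · U_{j−i}.
At t = 5 h (j=5): Q = (29.6/10)·3.0 + (11/10)·4.2 + (25.4/10)·5.8 + (5.5/10)·8.0 = 32.6 L/s.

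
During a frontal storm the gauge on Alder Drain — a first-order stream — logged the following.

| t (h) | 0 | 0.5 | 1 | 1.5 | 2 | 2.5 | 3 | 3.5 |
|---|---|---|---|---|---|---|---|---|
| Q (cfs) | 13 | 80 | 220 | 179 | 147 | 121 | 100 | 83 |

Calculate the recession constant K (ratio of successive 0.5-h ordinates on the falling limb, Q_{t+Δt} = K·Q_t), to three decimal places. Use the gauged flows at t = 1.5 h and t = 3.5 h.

Using the recession-limb readings at t = 1.5 h and t = 3.5 h: Q falls from 179 to 83 cfs over 4 intervals.
K = (Q₂/Q₁)^(1/4) = (83/179)^(1/4) = 0.825.

K ≈ 0.825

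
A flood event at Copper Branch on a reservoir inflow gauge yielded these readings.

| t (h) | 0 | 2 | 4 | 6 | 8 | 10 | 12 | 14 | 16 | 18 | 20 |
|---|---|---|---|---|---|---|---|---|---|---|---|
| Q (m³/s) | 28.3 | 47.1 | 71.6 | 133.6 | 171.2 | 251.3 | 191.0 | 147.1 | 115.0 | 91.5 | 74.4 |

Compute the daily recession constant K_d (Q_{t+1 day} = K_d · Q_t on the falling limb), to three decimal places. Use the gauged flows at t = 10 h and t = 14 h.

Between t = 10 h and t = 14 h the flow falls from 251.3 to 147.1 m³/s over 2×2 h = 4 h.
Per-interval ratio K = (147.1/251.3)^(1/2) = 0.7651; K_d = K^(24/2) = 0.040.

K_d ≈ 0.040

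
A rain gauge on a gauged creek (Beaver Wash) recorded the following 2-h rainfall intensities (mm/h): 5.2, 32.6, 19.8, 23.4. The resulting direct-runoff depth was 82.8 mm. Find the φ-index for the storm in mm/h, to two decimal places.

φ ≈ 11.47 mm/h

Only the 3 blocks with intensity above φ contribute runoff: 32.6, 19.8, 23.4 mm/h.
Σ(I−φ)·Δt = d  ⇒  (32.6+19.8+23.4 − 3φ)·2 = 82.8
φ = (75.80 − 82.8/2) / 3 = 11.47 mm/h.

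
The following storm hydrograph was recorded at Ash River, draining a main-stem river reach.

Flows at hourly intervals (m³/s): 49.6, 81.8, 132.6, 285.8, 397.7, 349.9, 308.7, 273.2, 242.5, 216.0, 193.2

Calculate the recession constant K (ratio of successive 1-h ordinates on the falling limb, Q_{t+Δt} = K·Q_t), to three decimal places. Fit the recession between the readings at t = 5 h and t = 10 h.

Using the recession-limb readings at t = 5 h and t = 10 h: Q falls from 349.9 to 193.2 m³/s over 5 intervals.
K = (Q₂/Q₁)^(1/5) = (193.2/349.9)^(1/5) = 0.888.

K ≈ 0.888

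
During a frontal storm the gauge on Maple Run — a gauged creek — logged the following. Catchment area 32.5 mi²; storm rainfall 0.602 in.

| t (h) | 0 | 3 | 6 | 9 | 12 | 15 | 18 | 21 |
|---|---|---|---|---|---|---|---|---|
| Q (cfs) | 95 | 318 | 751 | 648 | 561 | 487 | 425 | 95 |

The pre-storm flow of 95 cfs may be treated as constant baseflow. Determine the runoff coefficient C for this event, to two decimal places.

C ≈ 0.62

ΣQ_DR = 2620 cfs; V = ΣQ_DR·Δt = 2.830 × 10^7 ft³.
Runoff depth d = V / A = 0.3748 in.
C = d / P = 0.3748 / 0.602 = 0.62.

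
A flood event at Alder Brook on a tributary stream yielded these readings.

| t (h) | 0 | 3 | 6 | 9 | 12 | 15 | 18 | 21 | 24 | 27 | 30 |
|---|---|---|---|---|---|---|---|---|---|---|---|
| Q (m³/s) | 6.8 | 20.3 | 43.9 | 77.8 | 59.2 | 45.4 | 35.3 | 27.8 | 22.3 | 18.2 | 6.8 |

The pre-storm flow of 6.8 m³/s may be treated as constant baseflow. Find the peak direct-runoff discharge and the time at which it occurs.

Q_p = 71.0 m³/s at t = 9 h

Subtracting baseflow gives direct-runoff ordinates: 0.0, 13.5, 37.1, 71.0, 52.4, 38.6, 28.5, 21.0, 15.5, 11.4, 0.0 m³/s.
The maximum is 71.0 m³/s, occurring at the reading for t = 9 h.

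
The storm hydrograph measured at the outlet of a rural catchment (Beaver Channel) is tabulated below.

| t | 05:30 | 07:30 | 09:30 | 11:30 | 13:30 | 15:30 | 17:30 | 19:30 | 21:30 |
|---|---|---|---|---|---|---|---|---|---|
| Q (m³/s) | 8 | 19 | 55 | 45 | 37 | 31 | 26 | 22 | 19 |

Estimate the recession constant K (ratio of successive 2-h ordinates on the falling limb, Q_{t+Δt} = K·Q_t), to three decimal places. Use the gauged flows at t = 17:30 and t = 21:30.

Using the recession-limb readings at t = 17:30 and t = 21:30: Q falls from 26 to 19 m³/s over 2 intervals.
K = (Q₂/Q₁)^(1/2) = (19/26)^(1/2) = 0.855.

K ≈ 0.855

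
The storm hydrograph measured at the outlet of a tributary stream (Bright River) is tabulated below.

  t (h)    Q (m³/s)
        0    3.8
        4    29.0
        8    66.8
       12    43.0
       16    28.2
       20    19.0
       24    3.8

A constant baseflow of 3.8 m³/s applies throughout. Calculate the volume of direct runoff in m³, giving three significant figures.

Direct-runoff ordinates (Q − Q_b): 0.0, 25.2, 63.0, 39.2, 24.4, 15.2, 0.0 m³/s.
ΣQ_DR = 167.0 m³/s.
With Δt = 4 h = 14400 s, V = ΣQ_DR · Δt = 167.0 × 14400 = 2.40 × 10^6 m³.

V ≈ 2.40 × 10^6 m³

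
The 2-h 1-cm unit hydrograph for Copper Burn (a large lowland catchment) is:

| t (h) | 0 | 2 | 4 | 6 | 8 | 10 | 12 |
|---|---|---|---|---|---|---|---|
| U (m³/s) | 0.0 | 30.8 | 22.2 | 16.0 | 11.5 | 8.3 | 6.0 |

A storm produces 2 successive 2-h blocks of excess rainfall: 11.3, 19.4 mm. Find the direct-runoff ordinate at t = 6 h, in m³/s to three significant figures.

By discrete convolution, Q_j = Σ (P_i / 10 mm) · U_{j−i}.
At t = 6 h (j=3): Q = (11.3/10)·16.0 + (19.4/10)·22.2 = 61.1 m³/s.

Q ≈ 61.1 m³/s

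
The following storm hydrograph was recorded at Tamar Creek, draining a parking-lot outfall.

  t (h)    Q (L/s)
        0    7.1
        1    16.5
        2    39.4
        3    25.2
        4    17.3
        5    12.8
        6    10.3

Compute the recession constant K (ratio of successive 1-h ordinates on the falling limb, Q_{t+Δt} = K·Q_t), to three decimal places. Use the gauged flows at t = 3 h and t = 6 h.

Using the recession-limb readings at t = 3 h and t = 6 h: Q falls from 25.2 to 10.3 L/s over 3 intervals.
K = (Q₂/Q₁)^(1/3) = (10.3/25.2)^(1/3) = 0.742.

K ≈ 0.742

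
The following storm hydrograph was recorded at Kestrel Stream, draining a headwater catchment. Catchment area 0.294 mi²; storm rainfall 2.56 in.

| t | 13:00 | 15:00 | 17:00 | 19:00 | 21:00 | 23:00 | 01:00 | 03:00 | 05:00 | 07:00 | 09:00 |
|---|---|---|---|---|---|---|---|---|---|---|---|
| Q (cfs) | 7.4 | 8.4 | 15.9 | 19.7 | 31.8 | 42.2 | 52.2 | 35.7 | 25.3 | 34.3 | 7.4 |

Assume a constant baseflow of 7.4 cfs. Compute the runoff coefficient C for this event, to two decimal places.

C ≈ 0.82

ΣQ_DR = 198.9 cfs; V = ΣQ_DR·Δt = 1.432 × 10^6 ft³.
Runoff depth d = V / A = 2.097 in.
C = d / P = 2.097 / 2.56 = 0.82.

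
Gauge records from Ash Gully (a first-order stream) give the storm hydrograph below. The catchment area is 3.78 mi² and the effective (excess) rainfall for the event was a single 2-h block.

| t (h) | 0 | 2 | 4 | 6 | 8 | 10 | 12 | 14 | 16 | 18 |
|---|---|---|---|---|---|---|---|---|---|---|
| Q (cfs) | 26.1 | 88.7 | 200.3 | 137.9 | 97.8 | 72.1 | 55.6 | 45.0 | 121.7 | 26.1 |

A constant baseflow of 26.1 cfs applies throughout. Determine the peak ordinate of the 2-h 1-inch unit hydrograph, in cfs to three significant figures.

Direct runoff: 0.0, 62.6, 174.2, 111.8, 71.7, 46.0, 29.5, 18.9, 95.6, 0.0 cfs; ΣQ_DR = 610.3 cfs, peak = 174.2 cfs.
Runoff depth d = ΣQ_DR·Δt / A = 610.3 × 7200 / (3.78 mi²) = 0.5004 in.
The 1-inch UH is the DRH scaled by (1 in)/d, so U_p = 174.2 × 1/0.5004 = 348 cfs.

U_p ≈ 348 cfs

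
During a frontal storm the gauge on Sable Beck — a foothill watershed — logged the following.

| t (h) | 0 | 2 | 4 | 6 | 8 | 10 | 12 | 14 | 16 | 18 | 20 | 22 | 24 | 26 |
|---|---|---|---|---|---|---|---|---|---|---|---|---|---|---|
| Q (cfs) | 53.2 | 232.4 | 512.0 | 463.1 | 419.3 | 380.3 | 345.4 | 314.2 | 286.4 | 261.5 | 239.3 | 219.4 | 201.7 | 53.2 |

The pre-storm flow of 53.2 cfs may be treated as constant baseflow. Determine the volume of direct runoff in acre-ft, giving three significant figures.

V ≈ 535 acre-ft

Direct-runoff ordinates (Q − Q_b): 0.0, 179.2, 458.8, 409.9, 366.1, 327.1, 292.2, 261.0, 233.2, 208.3, 186.1, 166.2, 148.5, 0.0 cfs.
ΣQ_DR = 3237 cfs.
With Δt = 2 h = 7200 s, V = ΣQ_DR · Δt = 3237 × 7200 = 2.33 × 10^7 ft³ = 535 acre-ft.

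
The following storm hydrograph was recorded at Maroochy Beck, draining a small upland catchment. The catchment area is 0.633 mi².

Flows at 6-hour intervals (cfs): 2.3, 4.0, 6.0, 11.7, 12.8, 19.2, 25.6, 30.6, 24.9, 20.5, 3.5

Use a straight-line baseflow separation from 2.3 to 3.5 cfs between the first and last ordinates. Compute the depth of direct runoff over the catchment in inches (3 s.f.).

Direct runoff: 0.00, 1.58, 3.46, 9.04, 10.02, 16.30, 22.58, 27.46, 21.64, 17.12, 0.00 cfs; ΣQ_DR = 129.2 cfs.
V = ΣQ_DR · Δt = 129.2 × 21600 s = 2.791 × 10^6 ft³.
Over A = 0.633 mi², depth = V / A = 1.90 in.

d ≈ 1.90 in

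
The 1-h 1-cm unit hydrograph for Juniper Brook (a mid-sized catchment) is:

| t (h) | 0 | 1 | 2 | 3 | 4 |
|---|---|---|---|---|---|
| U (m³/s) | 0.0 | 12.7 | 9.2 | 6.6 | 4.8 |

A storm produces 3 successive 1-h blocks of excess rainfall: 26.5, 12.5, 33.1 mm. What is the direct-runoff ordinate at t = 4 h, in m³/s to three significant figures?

Q ≈ 51.4 m³/s

By discrete convolution, Q_j = Σ (P_i / 10 mm) · U_{j−i}.
At t = 4 h (j=4): Q = (26.5/10)·4.8 + (12.5/10)·6.6 + (33.1/10)·9.2 = 51.4 m³/s.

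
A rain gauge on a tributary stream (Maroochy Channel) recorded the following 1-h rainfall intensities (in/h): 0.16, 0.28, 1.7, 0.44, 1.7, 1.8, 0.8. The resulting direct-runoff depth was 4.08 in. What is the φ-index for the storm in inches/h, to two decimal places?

Only the 4 blocks with intensity above φ contribute runoff: 1.7, 1.7, 1.8, 0.8 in/h.
Σ(I−φ)·Δt = d  ⇒  (1.7+1.7+1.8+0.8 − 4φ)·1 = 4.08
φ = (6.000 − 4.08/1) / 4 = 0.48 in/h.

φ ≈ 0.48 in/h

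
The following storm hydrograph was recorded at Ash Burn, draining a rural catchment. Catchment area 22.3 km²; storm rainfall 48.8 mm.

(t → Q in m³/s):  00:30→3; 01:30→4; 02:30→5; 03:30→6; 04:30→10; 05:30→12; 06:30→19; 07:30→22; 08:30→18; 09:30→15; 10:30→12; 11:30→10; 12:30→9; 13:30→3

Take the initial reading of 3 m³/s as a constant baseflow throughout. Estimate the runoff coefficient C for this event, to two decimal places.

C ≈ 0.35

ΣQ_DR = 106.0 m³/s; V = ΣQ_DR·Δt = 3.816 × 10^5 m³.
Runoff depth d = V / A = 17.11 mm.
C = d / P = 17.11 / 48.8 = 0.35.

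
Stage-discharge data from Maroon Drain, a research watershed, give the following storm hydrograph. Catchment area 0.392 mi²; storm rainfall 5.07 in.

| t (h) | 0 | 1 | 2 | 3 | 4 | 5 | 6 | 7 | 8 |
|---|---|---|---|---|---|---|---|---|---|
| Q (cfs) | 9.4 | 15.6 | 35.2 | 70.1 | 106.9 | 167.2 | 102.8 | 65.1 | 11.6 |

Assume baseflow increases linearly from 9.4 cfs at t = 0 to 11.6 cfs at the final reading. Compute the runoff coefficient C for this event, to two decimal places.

C ≈ 0.38

ΣQ_DR = 489.4 cfs; V = ΣQ_DR·Δt = 1.762 × 10^6 ft³.
Runoff depth d = V / A = 1.935 in.
C = d / P = 1.935 / 5.07 = 0.38.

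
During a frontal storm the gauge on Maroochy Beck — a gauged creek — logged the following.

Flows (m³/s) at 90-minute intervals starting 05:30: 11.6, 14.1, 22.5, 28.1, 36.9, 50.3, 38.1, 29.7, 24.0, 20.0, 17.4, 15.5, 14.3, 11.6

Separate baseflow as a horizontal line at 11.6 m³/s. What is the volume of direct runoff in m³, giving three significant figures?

Direct-runoff ordinates (Q − Q_b): 0.0, 2.5, 10.9, 16.5, 25.3, 38.7, 26.5, 18.1, 12.4, 8.4, 5.8, 3.9, 2.7, 0.0 m³/s.
ΣQ_DR = 171.7 m³/s.
With Δt = 1.5 h = 5400 s, V = ΣQ_DR · Δt = 171.7 × 5400 = 9.27 × 10^5 m³.

V ≈ 9.27 × 10^5 m³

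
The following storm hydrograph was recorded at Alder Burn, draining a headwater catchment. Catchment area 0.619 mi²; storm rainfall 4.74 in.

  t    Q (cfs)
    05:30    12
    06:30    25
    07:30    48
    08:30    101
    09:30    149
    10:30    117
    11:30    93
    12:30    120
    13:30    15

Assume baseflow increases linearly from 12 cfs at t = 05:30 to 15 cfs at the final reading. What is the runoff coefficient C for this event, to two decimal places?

C ≈ 0.29

ΣQ_DR = 558.5 cfs; V = ΣQ_DR·Δt = 2.011 × 10^6 ft³.
Runoff depth d = V / A = 1.398 in.
C = d / P = 1.398 / 4.74 = 0.29.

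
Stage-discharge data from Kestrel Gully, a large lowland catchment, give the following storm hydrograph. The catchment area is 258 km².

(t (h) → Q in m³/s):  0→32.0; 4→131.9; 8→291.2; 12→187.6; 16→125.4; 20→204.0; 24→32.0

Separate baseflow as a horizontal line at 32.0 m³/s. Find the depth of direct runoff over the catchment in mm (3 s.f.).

Direct runoff: 0.0, 99.9, 259.2, 155.6, 93.4, 172.0, 0.0 m³/s; ΣQ_DR = 780.1 m³/s.
V = ΣQ_DR · Δt = 780.1 × 14400 s = 1.123 × 10^7 m³.
Over A = 258 km², depth = V / A = 43.5 mm.

d ≈ 43.5 mm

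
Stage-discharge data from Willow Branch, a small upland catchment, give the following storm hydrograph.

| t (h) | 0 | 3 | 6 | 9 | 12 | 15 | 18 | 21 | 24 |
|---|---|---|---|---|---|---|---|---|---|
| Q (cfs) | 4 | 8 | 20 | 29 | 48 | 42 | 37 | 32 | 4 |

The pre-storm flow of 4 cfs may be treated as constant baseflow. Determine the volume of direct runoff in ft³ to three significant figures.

V ≈ 2.03 × 10^6 ft³

Direct-runoff ordinates (Q − Q_b): 0.0, 4.0, 16.0, 25.0, 44.0, 38.0, 33.0, 28.0, 0.0 cfs.
ΣQ_DR = 188.0 cfs.
With Δt = 3 h = 10800 s, V = ΣQ_DR · Δt = 188.0 × 10800 = 2.03 × 10^6 ft³.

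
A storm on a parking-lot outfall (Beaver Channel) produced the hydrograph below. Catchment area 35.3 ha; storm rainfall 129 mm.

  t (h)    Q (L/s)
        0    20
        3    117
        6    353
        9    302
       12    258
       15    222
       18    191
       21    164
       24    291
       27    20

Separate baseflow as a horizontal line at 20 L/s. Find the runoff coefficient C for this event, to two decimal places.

ΣQ_DR = 1738 L/s; V = ΣQ_DR·Δt = 1.877 × 10^7 L.
Runoff depth d = V / A = 53.17 mm.
C = d / P = 53.17 / 129 = 0.41.

C ≈ 0.41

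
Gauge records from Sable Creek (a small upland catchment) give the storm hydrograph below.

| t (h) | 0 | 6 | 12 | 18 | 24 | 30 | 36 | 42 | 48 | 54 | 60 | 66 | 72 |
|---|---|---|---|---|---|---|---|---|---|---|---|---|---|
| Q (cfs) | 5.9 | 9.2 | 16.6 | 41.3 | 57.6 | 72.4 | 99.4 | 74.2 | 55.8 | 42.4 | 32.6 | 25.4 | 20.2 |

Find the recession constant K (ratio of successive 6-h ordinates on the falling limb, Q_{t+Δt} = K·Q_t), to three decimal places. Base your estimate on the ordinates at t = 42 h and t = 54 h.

K ≈ 0.756

Using the recession-limb readings at t = 42 h and t = 54 h: Q falls from 74.2 to 42.4 cfs over 2 intervals.
K = (Q₂/Q₁)^(1/2) = (42.4/74.2)^(1/2) = 0.756.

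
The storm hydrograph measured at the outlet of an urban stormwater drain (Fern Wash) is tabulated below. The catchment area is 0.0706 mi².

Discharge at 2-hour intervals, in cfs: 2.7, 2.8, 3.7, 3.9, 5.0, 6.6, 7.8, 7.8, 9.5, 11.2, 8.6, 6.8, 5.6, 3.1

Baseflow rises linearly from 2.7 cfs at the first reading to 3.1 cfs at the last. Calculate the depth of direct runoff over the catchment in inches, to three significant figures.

d ≈ 1.95 in

Direct runoff: 0.00, 0.07, 0.94, 1.11, 2.18, 3.75, 4.92, 4.88, 6.55, 8.22, 5.59, 3.76, 2.53, 0.00 cfs; ΣQ_DR = 44.50 cfs.
V = ΣQ_DR · Δt = 44.50 × 7200 s = 3.204 × 10^5 ft³.
Over A = 0.0706 mi², depth = V / A = 1.95 in.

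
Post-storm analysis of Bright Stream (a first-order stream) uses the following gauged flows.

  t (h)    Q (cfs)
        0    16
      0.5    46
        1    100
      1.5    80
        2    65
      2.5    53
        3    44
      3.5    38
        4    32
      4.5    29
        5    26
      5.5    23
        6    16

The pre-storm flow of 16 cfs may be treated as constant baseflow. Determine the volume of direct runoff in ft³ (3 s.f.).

V ≈ 6.48 × 10^5 ft³

Direct-runoff ordinates (Q − Q_b): 0.0, 30.0, 84.0, 64.0, 49.0, 37.0, 28.0, 22.0, 16.0, 13.0, 10.0, 7.0, 0.0 cfs.
ΣQ_DR = 360.0 cfs.
With Δt = 0.5 h = 1800 s, V = ΣQ_DR · Δt = 360.0 × 1800 = 6.48 × 10^5 ft³.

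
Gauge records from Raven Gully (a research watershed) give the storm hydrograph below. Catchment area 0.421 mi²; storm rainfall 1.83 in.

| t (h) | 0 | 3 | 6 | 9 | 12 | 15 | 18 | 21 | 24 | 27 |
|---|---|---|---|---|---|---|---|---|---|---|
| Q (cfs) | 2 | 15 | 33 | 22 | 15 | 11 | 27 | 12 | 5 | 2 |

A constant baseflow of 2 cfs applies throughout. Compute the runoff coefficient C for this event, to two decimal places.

C ≈ 0.75

ΣQ_DR = 124.0 cfs; V = ΣQ_DR·Δt = 1.339 × 10^6 ft³.
Runoff depth d = V / A = 1.369 in.
C = d / P = 1.369 / 1.83 = 0.75.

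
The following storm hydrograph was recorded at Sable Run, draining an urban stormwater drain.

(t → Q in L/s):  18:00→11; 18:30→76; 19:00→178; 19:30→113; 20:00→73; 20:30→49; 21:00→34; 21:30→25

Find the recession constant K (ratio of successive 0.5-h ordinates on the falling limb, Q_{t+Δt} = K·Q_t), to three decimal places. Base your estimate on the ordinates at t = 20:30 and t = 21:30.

K ≈ 0.714

Using the recession-limb readings at t = 20:30 and t = 21:30: Q falls from 49 to 25 L/s over 2 intervals.
K = (Q₂/Q₁)^(1/2) = (25/49)^(1/2) = 0.714.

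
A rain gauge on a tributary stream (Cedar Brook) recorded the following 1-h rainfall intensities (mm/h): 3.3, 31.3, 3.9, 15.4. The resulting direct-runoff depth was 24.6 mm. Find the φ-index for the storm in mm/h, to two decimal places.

φ ≈ 11.05 mm/h

Only the 2 blocks with intensity above φ contribute runoff: 31.3, 15.4 mm/h.
Σ(I−φ)·Δt = d  ⇒  (31.3+15.4 − 2φ)·1 = 24.6
φ = (46.70 − 24.6/1) / 2 = 11.05 mm/h.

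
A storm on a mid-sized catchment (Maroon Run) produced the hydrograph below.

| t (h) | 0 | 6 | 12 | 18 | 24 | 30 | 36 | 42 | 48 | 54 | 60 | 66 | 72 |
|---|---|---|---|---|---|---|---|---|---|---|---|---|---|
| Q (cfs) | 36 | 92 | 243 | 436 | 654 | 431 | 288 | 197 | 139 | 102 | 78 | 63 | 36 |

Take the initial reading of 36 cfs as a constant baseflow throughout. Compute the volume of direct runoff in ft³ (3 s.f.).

Direct-runoff ordinates (Q − Q_b): 0.0, 56.0, 207.0, 400.0, 618.0, 395.0, 252.0, 161.0, 103.0, 66.0, 42.0, 27.0, 0.0 cfs.
ΣQ_DR = 2327 cfs.
With Δt = 6 h = 21600 s, V = ΣQ_DR · Δt = 2327 × 21600 = 5.03 × 10^7 ft³.

V ≈ 5.03 × 10^7 ft³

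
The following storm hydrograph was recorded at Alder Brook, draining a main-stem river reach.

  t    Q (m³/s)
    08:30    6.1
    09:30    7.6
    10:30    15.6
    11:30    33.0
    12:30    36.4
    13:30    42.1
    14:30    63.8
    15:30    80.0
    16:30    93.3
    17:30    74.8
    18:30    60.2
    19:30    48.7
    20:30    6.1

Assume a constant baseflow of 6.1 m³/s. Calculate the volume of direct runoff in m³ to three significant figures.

V ≈ 1.76 × 10^6 m³

Direct-runoff ordinates (Q − Q_b): 0.0, 1.5, 9.5, 26.9, 30.3, 36.0, 57.7, 73.9, 87.2, 68.7, 54.1, 42.6, 0.0 m³/s.
ΣQ_DR = 488.4 m³/s.
With Δt = 1 h = 3600 s, V = ΣQ_DR · Δt = 488.4 × 3600 = 1.76 × 10^6 m³.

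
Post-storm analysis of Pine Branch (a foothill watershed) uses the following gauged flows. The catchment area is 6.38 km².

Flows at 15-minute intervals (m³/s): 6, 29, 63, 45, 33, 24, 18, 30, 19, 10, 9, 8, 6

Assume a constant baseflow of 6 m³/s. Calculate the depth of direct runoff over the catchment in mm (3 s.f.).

d ≈ 31.3 mm

Direct runoff: 0.0, 23.0, 57.0, 39.0, 27.0, 18.0, 12.0, 24.0, 13.0, 4.0, 3.0, 2.0, 0.0 m³/s; ΣQ_DR = 222.0 m³/s.
V = ΣQ_DR · Δt = 222.0 × 900 s = 1.998 × 10^5 m³.
Over A = 6.38 km², depth = V / A = 31.3 mm.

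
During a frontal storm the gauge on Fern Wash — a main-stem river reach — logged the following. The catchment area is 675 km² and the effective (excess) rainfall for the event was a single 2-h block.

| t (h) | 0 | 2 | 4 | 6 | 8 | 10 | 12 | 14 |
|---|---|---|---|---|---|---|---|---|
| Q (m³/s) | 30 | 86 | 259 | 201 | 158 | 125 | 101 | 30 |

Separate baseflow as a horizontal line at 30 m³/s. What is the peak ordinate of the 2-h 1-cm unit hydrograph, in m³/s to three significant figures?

U_p ≈ 286 m³/s

Direct runoff: 0.0, 56.0, 229.0, 171.0, 128.0, 95.0, 71.0, 0.0 m³/s; ΣQ_DR = 750.0 m³/s, peak = 229.0 m³/s.
Runoff depth d = ΣQ_DR·Δt / A = 750.0 × 7200 / (675 km²) = 8.000 mm.
The 1-cm UH is the DRH scaled by (10 mm)/d, so U_p = 229.0 × 10/8.000 = 286 m³/s.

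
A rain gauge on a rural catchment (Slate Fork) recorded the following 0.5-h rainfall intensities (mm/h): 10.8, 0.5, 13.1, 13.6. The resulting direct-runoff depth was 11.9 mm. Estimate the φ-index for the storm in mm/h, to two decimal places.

φ ≈ 4.57 mm/h

Only the 3 blocks with intensity above φ contribute runoff: 10.8, 13.1, 13.6 mm/h.
Σ(I−φ)·Δt = d  ⇒  (10.8+13.1+13.6 − 3φ)·0.5 = 11.9
φ = (37.50 − 11.9/0.5) / 3 = 4.57 mm/h.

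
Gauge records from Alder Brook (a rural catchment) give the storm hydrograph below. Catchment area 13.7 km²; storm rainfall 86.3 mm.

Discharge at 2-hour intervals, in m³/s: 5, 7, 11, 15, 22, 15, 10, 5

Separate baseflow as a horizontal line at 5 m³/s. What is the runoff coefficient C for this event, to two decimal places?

C ≈ 0.30

ΣQ_DR = 50.00 m³/s; V = ΣQ_DR·Δt = 3.600 × 10^5 m³.
Runoff depth d = V / A = 26.28 mm.
C = d / P = 26.28 / 86.3 = 0.30.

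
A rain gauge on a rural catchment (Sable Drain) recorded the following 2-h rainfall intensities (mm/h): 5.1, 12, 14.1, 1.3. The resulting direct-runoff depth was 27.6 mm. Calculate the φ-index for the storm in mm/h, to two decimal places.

φ ≈ 6.15 mm/h

Only the 2 blocks with intensity above φ contribute runoff: 12, 14.1 mm/h.
Σ(I−φ)·Δt = d  ⇒  (12+14.1 − 2φ)·2 = 27.6
φ = (26.10 − 27.6/2) / 2 = 6.15 mm/h.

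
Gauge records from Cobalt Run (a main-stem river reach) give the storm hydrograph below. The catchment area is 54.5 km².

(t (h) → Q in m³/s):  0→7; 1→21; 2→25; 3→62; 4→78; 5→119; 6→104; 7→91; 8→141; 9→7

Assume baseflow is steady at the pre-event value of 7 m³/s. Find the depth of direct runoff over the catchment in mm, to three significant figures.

Direct runoff: 0.0, 14.0, 18.0, 55.0, 71.0, 112.0, 97.0, 84.0, 134.0, 0.0 m³/s; ΣQ_DR = 585.0 m³/s.
V = ΣQ_DR · Δt = 585.0 × 3600 s = 2.106 × 10^6 m³.
Over A = 54.5 km², depth = V / A = 38.6 mm.

d ≈ 38.6 mm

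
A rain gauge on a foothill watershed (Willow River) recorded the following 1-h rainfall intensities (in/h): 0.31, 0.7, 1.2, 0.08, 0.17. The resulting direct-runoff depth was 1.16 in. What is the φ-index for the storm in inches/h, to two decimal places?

φ ≈ 0.37 in/h

Only the 2 blocks with intensity above φ contribute runoff: 0.7, 1.2 in/h.
Σ(I−φ)·Δt = d  ⇒  (0.7+1.2 − 2φ)·1 = 1.16
φ = (1.900 − 1.16/1) / 2 = 0.37 in/h.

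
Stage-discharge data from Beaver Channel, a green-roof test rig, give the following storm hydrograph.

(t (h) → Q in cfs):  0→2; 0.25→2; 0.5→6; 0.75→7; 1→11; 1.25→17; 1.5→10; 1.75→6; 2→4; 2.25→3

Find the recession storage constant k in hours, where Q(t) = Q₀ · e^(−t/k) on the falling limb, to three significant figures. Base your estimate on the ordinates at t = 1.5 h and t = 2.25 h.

On the falling limb, Q drops from 10 to 3 cfs between t = 1.5 h and t = 2.25 h (Δt = 0.75 h).
k = −Δt / ln(Q₂/Q₁) = −0.75 / ln(3/10) = 0.623 h.

k ≈ 0.623 h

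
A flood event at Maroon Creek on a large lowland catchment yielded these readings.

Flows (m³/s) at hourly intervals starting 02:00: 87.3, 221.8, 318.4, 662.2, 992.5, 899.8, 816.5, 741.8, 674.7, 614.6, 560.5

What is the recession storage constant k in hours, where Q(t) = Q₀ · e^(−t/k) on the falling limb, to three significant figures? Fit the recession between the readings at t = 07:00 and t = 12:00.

k ≈ 10.6 h

On the falling limb, Q drops from 899.8 to 560.5 m³/s between t = 07:00 and t = 12:00 (Δt = 5 h).
k = −Δt / ln(Q₂/Q₁) = −5 / ln(560.5/899.8) = 10.6 h.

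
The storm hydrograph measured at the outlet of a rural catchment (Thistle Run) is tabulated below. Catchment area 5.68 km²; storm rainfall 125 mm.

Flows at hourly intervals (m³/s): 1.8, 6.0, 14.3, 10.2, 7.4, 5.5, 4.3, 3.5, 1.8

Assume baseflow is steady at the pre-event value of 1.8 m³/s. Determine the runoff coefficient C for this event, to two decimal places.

C ≈ 0.20

ΣQ_DR = 38.60 m³/s; V = ΣQ_DR·Δt = 1.390 × 10^5 m³.
Runoff depth d = V / A = 24.46 mm.
C = d / P = 24.46 / 125 = 0.20.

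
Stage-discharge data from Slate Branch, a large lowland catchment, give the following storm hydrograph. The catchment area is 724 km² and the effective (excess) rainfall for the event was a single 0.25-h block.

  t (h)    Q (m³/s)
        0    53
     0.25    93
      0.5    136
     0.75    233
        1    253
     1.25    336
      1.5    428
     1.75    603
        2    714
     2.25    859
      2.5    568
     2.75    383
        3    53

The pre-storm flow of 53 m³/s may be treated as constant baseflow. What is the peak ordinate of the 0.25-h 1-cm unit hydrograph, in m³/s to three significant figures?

Direct runoff: 0.0, 40.0, 83.0, 180.0, 200.0, 283.0, 375.0, 550.0, 661.0, 806.0, 515.0, 330.0, 0.0 m³/s; ΣQ_DR = 4023 m³/s, peak = 806.0 m³/s.
Runoff depth d = ΣQ_DR·Δt / A = 4023 × 900 / (724 km²) = 5.001 mm.
The 1-cm UH is the DRH scaled by (10 mm)/d, so U_p = 806.0 × 10/5.001 = 1610 m³/s.

U_p ≈ 1610 m³/s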